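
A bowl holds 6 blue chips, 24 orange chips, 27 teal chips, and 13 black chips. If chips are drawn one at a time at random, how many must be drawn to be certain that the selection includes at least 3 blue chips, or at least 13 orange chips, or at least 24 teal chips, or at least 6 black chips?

The worst case stops just short of every target: 2 blue, 12 orange, 23 teal, 5 black — 2 + 12 + 23 + 5 = 42 chips.
One more chip must push some color to its target, so 42 + 1 = 43.

43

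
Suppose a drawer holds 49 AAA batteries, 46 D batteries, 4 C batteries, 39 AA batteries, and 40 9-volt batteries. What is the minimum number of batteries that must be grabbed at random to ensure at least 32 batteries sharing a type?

In the worst case we take at most 31 of each type, but all 4 C (fewer than 31), giving 31 + 31 + 4 + 31 + 31 = 128.
One more battery then forces some type to 32, so 128 + 1 = 129.

129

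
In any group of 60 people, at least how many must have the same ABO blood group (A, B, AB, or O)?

If each of the 4 ABO blood groups held at most 14, the total would be at most 4 × 14 = 56 < 60, a contradiction.
So at least one holds ⌈60/4⌉ = 15.

15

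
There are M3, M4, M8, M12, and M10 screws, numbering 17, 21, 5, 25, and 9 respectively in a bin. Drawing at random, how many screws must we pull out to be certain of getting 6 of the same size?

26

Treat the 5 sizes as pigeonholes.
The worst case takes 5 screws of each size without reaching 6 of any: 5 × 5 = 25.
The next screw must bring some size to 6, so 25 + 1 = 26.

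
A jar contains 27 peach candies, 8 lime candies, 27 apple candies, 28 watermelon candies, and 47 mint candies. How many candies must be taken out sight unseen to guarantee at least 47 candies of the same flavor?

In the worst case we take at most 46 of each flavor, but all 27 peach, all 8 lime, all 27 apple, and all 28 watermelon (fewer than 46), giving 27 + 8 + 27 + 28 + 46 = 136.
One more candy then forces some flavor to 47, so 136 + 1 = 137.

137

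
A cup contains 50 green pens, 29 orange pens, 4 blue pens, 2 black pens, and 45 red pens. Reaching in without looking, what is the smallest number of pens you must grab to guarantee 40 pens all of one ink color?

114

Treat the 5 ink colors as pigeonholes.
In the worst case we take at most 39 of each ink color, but all 29 orange, all 4 blue, and all 2 black (fewer than 39), giving 39 + 29 + 4 + 2 + 39 = 113.
One more pen then forces some ink color to 40, so 113 + 1 = 114.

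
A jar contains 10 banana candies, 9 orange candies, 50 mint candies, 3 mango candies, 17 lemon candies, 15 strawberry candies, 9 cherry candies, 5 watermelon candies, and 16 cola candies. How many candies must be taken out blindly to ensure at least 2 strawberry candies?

121

The worst case draws every non-strawberry candy first: 10 + 9 + 50 + 3 + 17 + 9 + 5 + 16 = 119.
The next 2 draws are then forced to be strawberry, giving 119 + 2 = 121.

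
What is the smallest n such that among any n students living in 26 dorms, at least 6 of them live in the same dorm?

131

There are 26 dorms acting as pigeonholes.
With 26 × 5 = 130 students we could place exactly 5 in each, with no class reaching 6.
One more forces some class to hold 6, so 130 + 1 = 131.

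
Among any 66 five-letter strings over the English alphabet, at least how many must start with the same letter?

3

If each of the 26 possible first letters held at most 2, the total would be at most 26 × 2 = 52 < 66, a contradiction.
So at least one holds ⌈66/26⌉ = 3.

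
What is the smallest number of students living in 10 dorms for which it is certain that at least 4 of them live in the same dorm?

31

There are 10 dorms acting as pigeonholes.
With 10 × 3 = 30 students we could place exactly 3 in each, with no class reaching 4.
One more forces some class to hold 4, so 30 + 1 = 31.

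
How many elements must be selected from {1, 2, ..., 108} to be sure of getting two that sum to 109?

55

Partition {1, …, 108} into 54 pairs: {1,108}, {2,107}, …, {54,55}.
Choosing 54 integers — say the integers 1 through 54 — takes one from each pair and avoids the property.
Choosing 55 forces two into the same pair by pigeonhole, and those sum to 109. So 55.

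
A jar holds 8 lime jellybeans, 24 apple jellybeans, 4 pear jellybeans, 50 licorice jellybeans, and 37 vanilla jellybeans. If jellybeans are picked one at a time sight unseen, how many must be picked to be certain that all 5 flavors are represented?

120

The hardest flavor to obtain is pear: we could draw every other jellybean first — 123 − 4 = 119 jellybeans — without a single pear one.
The next draw must be pear, so 119 + 1 = 120.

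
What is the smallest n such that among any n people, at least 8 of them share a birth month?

There are 12 months of the year acting as pigeonholes.
With 12 × 7 = 84 people we could place exactly 7 in each, with no class reaching 8.
One more forces some class to hold 8, so 84 + 1 = 85.

85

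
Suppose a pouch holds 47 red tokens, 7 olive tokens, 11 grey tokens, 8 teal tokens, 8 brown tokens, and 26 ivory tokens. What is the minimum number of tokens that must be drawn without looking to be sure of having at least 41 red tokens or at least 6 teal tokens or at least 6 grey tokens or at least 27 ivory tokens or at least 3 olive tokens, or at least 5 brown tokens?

83

The worst case stops just short of every target: 40 red, 2 olive, 5 grey, 5 teal, 4 brown, 26 ivory — 40 + 2 + 5 + 5 + 4 + 26 = 82 tokens.
One more token must push some color to its target, so 82 + 1 = 83.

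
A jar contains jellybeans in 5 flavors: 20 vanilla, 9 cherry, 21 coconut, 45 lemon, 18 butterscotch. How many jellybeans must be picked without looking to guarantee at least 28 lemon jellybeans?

96

The worst case draws every non-lemon jellybean first: 20 + 9 + 21 + 18 = 68.
The next 28 draws are then forced to be lemon, giving 68 + 28 = 96.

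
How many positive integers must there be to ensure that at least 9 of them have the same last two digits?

There are 100 possible two-digit endings acting as pigeonholes.
With 100 × 8 = 800 positive integers we could place exactly 8 in each, with no class reaching 9.
One more forces some class to hold 9, so 800 + 1 = 801.

801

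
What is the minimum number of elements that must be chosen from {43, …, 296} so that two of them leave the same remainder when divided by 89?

90

Group the integers by remainder mod 89; there are 89 residue classes, each nonempty in this range.
Choosing one from each class (89 integers) avoids any shared remainder.
One more choice must repeat a class, so two differ by a multiple of 89. Hence 89 + 1 = 90.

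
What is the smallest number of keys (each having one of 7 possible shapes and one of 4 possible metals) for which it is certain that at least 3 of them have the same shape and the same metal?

There are 7 × 4 = 28 (shape, metal) combinations acting as pigeonholes.
With 28 × 2 = 56 keys we could place exactly 2 in each, with no (shape, metal) pair reaching 3.
One more forces some (shape, metal) pair to hold 3, so 56 + 1 = 57.

57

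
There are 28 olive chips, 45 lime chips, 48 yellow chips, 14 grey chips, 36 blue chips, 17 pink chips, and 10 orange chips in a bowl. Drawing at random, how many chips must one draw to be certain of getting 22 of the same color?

Treat the 7 colors as pigeonholes.
In the worst case we take at most 21 of each color, but all 14 grey, all 17 pink, and all 10 orange (fewer than 21), giving 21 + 21 + 21 + 14 + 21 + 17 + 10 = 125.
One more chip then forces some color to 22, so 125 + 1 = 126.

126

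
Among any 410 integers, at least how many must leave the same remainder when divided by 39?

The 410 integers fall into 39 residue classes modulo 39.
If each of the 39 residue classes modulo 39 held at most 10, the total would be at most 39 × 10 = 390 < 410, a contradiction.
So at least one holds ⌈410/39⌉ = 11.

11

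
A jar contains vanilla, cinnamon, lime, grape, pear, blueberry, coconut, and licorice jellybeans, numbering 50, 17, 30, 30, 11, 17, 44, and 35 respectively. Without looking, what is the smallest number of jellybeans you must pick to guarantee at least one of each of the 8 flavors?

The hardest flavor to obtain is pear: we could draw every other jellybean first — 234 − 11 = 223 jellybeans — without a single pear one.
The next draw must be pear, so 223 + 1 = 224.

224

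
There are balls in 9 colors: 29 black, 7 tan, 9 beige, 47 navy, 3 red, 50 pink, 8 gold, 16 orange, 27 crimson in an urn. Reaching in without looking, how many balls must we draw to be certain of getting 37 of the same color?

172

In the worst case we take at most 36 of each color, but all 29 black, all 7 tan, all 9 beige, all 3 red, all 8 gold, all 16 orange, and all 27 crimson (fewer than 36), giving 29 + 7 + 9 + 36 + 3 + 36 + 8 + 16 + 27 = 171.
One more ball then forces some color to 37, so 171 + 1 = 172.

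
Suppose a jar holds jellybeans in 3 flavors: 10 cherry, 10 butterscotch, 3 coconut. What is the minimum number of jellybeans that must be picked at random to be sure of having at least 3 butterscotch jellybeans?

To avoid butterscotch jellybeans as long as possible, exhaust the other 2 flavors first.
The worst case draws every non-butterscotch jellybean first: 10 + 3 = 13.
The next 3 draws are then forced to be butterscotch, giving 13 + 3 = 16.

16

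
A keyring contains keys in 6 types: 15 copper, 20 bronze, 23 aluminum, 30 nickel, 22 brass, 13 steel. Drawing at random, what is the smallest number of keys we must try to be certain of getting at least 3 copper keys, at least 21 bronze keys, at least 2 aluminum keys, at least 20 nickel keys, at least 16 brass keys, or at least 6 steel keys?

63

Each of the 6 types has its own threshold; avoid all of them simultaneously.
The worst case stops just short of every target: 2 copper, 20 bronze, 1 aluminum, 19 nickel, 15 brass, 5 steel — 2 + 20 + 1 + 19 + 15 + 5 = 62 keys.
One more key must push some type to its target, so 62 + 1 = 63.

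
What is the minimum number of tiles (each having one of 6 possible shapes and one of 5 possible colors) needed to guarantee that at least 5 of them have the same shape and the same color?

121

There are 6 × 5 = 30 (shape, color) combinations acting as pigeonholes.
With 30 × 4 = 120 tiles we could place exactly 4 in each, with no (shape, color) pair reaching 5.
One more forces some (shape, color) pair to hold 5, so 120 + 1 = 121.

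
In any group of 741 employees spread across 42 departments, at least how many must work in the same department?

If each of the 42 departments held at most 17, the total would be at most 42 × 17 = 714 < 741, a contradiction.
So at least one holds ⌈741/42⌉ = 18.

18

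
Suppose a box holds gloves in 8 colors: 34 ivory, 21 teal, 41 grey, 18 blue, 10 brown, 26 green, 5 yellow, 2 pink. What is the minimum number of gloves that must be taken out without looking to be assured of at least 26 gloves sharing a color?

132

In the worst case we take at most 25 of each color, but all 21 teal, all 18 blue, all 10 brown, all 5 yellow, and all 2 pink (fewer than 25), giving 25 + 21 + 25 + 18 + 10 + 25 + 5 + 2 = 131.
One more glove then forces some color to 26, so 131 + 1 = 132.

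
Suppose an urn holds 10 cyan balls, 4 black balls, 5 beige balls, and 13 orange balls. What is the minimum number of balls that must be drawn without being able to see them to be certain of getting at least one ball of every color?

29

The hardest color to obtain is black: we could draw every other ball first — 32 − 4 = 28 balls — without a single black one.
The next draw must be black, so 28 + 1 = 29.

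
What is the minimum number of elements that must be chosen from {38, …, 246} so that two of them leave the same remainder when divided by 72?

73

Group the integers by remainder mod 72; there are 72 residue classes, each nonempty in this range.
Choosing one from each class (72 integers) avoids any shared remainder.
One more choice must repeat a class, so two differ by a multiple of 72. Hence 72 + 1 = 73.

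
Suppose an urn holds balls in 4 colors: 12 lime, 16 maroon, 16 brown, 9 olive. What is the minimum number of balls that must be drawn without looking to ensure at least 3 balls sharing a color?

The worst case takes 2 balls of each color without reaching 3 of any: 4 × 2 = 8.
The next ball must bring some color to 3, so 8 + 1 = 9.

9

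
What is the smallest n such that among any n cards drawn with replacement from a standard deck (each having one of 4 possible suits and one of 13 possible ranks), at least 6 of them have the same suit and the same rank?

261

There are 4 × 13 = 52 (suit, rank) combinations acting as pigeonholes.
With 52 × 5 = 260 cards drawn with replacement from a standard deck we could place exactly 5 in each, with no (suit, rank) pair reaching 6.
One more forces some (suit, rank) pair to hold 6, so 260 + 1 = 261.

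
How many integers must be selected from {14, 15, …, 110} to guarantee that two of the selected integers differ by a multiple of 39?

40

Use the pigeonhole principle on residue classes: group the integers by remainder mod 39; there are 39 residue classes, each nonempty in this range.
Choosing one from each class (39 integers) avoids any shared remainder.
One more choice must repeat a class, so two differ by a multiple of 39. Hence 39 + 1 = 40.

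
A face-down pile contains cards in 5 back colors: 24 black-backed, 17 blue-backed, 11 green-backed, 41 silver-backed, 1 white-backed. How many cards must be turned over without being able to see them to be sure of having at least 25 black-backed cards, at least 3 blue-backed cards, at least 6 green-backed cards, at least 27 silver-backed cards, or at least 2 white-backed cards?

Each of the 5 back colors has its own threshold; avoid all of them simultaneously.
The worst case stops just short of every target: 24 black-backed, 2 blue-backed, 5 green-backed, 26 silver-backed, 1 white-backed — 24 + 2 + 5 + 26 + 1 = 58 cards.
One more card must push some back color to its target, so 58 + 1 = 59.

59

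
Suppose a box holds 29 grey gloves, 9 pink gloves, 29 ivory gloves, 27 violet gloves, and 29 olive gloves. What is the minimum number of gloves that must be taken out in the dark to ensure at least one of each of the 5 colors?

The hardest color to obtain is pink: we could draw every other glove first — 123 − 9 = 114 gloves — without a single pink one.
The next draw must be pink, so 114 + 1 = 115.

115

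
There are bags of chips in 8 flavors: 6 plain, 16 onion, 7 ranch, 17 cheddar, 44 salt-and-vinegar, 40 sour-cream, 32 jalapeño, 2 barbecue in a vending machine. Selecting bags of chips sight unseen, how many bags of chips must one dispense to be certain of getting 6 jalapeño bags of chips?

138

The worst case draws every non-jalapeño bag of chips first: 6 + 16 + 7 + 17 + 44 + 40 + 2 = 132.
The next 6 draws are then forced to be jalapeño, giving 132 + 6 = 138.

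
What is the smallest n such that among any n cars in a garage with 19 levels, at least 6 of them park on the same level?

There are 19 levels acting as pigeonholes.
With 19 × 5 = 95 cars we could place exactly 5 in each, with no class reaching 6.
One more forces some class to hold 6, so 95 + 1 = 96.

96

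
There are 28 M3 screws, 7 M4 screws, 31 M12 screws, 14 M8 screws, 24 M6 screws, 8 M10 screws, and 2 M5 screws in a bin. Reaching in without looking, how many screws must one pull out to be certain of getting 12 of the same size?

62

In the worst case we take at most 11 of each size, but all 7 M4, all 8 M10, and all 2 M5 (fewer than 11), giving 11 + 7 + 11 + 11 + 11 + 8 + 2 = 61.
One more screw then forces some size to 12, so 61 + 1 = 62.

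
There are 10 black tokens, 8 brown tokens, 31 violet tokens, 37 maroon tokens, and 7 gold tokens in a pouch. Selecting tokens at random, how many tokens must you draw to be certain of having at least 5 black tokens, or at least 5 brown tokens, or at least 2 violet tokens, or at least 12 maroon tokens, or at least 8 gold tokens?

28

The worst case stops just short of every target: 4 black, 4 brown, 1 violet, 11 maroon, 7 gold — 4 + 4 + 1 + 11 + 7 = 27 tokens.
One more token must push some color to its target, so 27 + 1 = 28.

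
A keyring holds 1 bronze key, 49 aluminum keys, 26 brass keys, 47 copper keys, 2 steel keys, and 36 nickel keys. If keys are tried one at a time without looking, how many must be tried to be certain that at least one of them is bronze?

The worst case draws every non-bronze key first: 49 + 26 + 47 + 2 + 36 = 160.
The next draw is then forced to be bronze, giving 160 + 1 = 161.

161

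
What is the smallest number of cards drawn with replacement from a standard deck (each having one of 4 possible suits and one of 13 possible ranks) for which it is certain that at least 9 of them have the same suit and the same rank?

417

There are 4 × 13 = 52 (suit, rank) combinations acting as pigeonholes.
With 52 × 8 = 416 cards drawn with replacement from a standard deck we could place exactly 8 in each, with no (suit, rank) pair reaching 9.
One more forces some (suit, rank) pair to hold 9, so 416 + 1 = 417.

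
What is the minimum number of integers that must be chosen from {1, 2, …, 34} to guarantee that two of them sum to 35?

Partition {1, …, 34} into 17 pairs: {1,34}, {2,33}, …, {17,18}.
Choosing 17 integers — say the integers 1 through 17 — takes one from each pair and avoids the property.
Choosing 18 forces two into the same pair by pigeonhole, and those sum to 35. So 18.

18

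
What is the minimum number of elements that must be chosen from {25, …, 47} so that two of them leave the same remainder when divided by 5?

Use the pigeonhole principle on residue classes: group the integers by remainder mod 5; there are 5 residue classes, each nonempty in this range.
Choosing one from each class (5 integers) avoids any shared remainder.
One more choice must repeat a class, so two differ by a multiple of 5. Hence 5 + 1 = 6.

6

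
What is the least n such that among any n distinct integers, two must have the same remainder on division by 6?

Two integers differ by a multiple of 6 exactly when they share a remainder mod 6.
There are 6 residue classes mod 6, so 6 integers can all lie in distinct classes.
One more integer must repeat a residue, giving a difference divisible by 6. So n = 6 + 1 = 7.

7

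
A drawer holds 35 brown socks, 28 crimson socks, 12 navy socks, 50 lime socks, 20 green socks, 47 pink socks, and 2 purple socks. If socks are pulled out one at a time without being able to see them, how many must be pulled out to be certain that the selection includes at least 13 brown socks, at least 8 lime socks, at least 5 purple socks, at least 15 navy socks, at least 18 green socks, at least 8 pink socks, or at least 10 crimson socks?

The worst case stops just short of every target: 12 brown, 9 crimson, all 12 navy, 7 lime, 17 green, 7 pink, all 2 purple — 12 + 9 + 12 + 7 + 17 + 7 + 2 = 66 socks.
One more sock must push some color to its target, so 66 + 1 = 67.

67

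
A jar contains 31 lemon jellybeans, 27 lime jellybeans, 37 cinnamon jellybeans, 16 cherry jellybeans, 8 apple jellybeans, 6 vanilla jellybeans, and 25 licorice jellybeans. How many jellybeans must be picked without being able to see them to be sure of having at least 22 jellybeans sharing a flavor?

115

In the worst case we take at most 21 of each flavor, but all 16 cherry, all 8 apple, and all 6 vanilla (fewer than 21), giving 21 + 21 + 21 + 16 + 8 + 6 + 21 = 114.
One more jellybean then forces some flavor to 22, so 114 + 1 = 115.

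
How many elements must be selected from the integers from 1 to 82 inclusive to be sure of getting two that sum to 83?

Partition {1, …, 82} into 41 pairs: {1,82}, {2,81}, …, {41,42}.
Choosing 41 integers — say the integers 1 through 41 — takes one from each pair and avoids the property.
Choosing 42 forces two into the same pair by pigeonhole, and those sum to 83. So 42.

42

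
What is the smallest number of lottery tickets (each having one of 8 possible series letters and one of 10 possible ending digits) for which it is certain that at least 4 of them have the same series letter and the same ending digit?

241

There are 8 × 10 = 80 (series letter, ending digit) combinations acting as pigeonholes.
With 80 × 3 = 240 lottery tickets we could place exactly 3 in each, with no (series letter, ending digit) pair reaching 4.
One more forces some (series letter, ending digit) pair to hold 4, so 240 + 1 = 241.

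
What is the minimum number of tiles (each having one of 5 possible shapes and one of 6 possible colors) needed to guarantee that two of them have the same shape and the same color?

31

There are 5 × 6 = 30 (shape, color) combinations acting as pigeonholes.
With 30 tiles we could place one in each, avoiding any repeat.
One more forces some (shape, color) pair to hold 2, so 30 + 1 = 31.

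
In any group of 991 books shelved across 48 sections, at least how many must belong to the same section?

21

If each of the 48 sections held at most 20, the total would be at most 48 × 20 = 960 < 991, a contradiction.
So at least one holds ⌈991/48⌉ = 21.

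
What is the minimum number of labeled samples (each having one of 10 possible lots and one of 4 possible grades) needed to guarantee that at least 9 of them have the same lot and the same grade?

321

There are 10 × 4 = 40 (lot, grade) combinations acting as pigeonholes.
With 40 × 8 = 320 labeled samples we could place exactly 8 in each, with no (lot, grade) pair reaching 9.
One more forces some (lot, grade) pair to hold 9, so 320 + 1 = 321.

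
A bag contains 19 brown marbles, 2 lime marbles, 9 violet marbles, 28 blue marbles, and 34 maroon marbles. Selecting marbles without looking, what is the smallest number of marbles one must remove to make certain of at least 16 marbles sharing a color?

57

In the worst case we take at most 15 of each color, but all 2 lime and all 9 violet (fewer than 15), giving 15 + 2 + 9 + 15 + 15 = 56.
One more marble then forces some color to 16, so 56 + 1 = 57.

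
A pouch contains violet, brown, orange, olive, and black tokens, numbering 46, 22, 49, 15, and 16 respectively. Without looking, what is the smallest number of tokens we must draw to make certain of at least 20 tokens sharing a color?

In the worst case we take at most 19 of each color, but all 15 olive and all 16 black (fewer than 19), giving 19 + 19 + 19 + 15 + 16 = 88.
One more token then forces some color to 20, so 88 + 1 = 89.

89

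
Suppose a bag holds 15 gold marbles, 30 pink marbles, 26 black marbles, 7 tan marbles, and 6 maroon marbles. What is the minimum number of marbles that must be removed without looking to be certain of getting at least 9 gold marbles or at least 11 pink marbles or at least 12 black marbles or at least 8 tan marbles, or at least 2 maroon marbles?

The worst case stops just short of every target: 8 gold, 10 pink, 11 black, 7 tan, 1 maroon — 8 + 10 + 11 + 7 + 1 = 37 marbles.
One more marble must push some color to its target, so 37 + 1 = 38.

38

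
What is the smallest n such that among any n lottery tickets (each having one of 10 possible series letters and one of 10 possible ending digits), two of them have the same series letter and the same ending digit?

101

There are 10 × 10 = 100 (series letter, ending digit) combinations acting as pigeonholes.
With 100 lottery tickets we could place one in each, avoiding any repeat.
One more forces some (series letter, ending digit) pair to hold 2, so 100 + 1 = 101.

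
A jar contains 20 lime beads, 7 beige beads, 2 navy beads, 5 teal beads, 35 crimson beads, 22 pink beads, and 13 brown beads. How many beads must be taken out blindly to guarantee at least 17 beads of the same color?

In the worst case we take at most 16 of each color, but all 7 beige, all 2 navy, all 5 teal, and all 13 brown (fewer than 16), giving 16 + 7 + 2 + 5 + 16 + 16 + 13 = 75.
One more bead then forces some color to 17, so 75 + 1 = 76.

76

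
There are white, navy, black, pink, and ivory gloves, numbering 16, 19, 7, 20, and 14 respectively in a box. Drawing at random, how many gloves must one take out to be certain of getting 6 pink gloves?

62

To avoid pink gloves as long as possible, exhaust the other 4 colors first.
The worst case draws every non-pink glove first: 16 + 19 + 7 + 14 = 56.
The next 6 draws are then forced to be pink, giving 56 + 6 = 62.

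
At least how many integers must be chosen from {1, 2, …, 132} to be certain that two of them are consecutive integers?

Partition {1, …, 132} into 66 pairs: {1,2}, {3,4}, …, {131,132}.
Choosing 66 integers — say the 66 even numbers 2, 4, …, 132 — takes one from each pair and avoids the property.
Choosing 67 forces two into the same pair by pigeonhole, and those are consecutive. So 67.

67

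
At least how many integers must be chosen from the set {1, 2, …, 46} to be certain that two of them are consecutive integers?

Partition {1, …, 46} into 23 pairs: {1,2}, {3,4}, …, {45,46}.
Choosing 23 integers — say the 23 even numbers 2, 4, …, 46 — takes one from each pair and avoids the property.
Choosing 24 forces two into the same pair by pigeonhole, and those are consecutive. So 24.

24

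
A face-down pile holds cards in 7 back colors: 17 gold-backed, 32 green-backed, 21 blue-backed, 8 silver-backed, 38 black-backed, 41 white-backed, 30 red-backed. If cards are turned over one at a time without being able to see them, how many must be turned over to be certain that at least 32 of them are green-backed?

187

The worst case draws every non-green-backed card first: 17 + 21 + 8 + 38 + 41 + 30 = 155.
The next 32 draws are then forced to be green-backed, giving 155 + 32 = 187.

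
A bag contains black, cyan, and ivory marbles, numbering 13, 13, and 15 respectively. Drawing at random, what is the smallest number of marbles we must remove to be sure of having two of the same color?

4

Treat the 3 colors as pigeonholes.
The worst case takes 1 marble of each color without reaching 2 of any: 3 × 1 = 3.
The next marble must bring some color to 2, so 3 + 1 = 4.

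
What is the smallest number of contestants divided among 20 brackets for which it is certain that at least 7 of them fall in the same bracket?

There are 20 brackets acting as pigeonholes.
With 20 × 6 = 120 contestants we could place exactly 6 in each, with no class reaching 7.
One more forces some class to hold 7, so 120 + 1 = 121.

121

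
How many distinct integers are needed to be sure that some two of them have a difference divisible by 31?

32

Use the pigeonhole principle on residue classes: two integers differ by a multiple of 31 exactly when they share a remainder mod 31.
There are 31 residue classes mod 31, so 31 integers can all lie in distinct classes.
One more integer must repeat a residue, giving a difference divisible by 31. So n = 31 + 1 = 32.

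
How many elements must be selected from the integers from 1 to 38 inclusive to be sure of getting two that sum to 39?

Partition {1, …, 38} into 19 pairs: {1,38}, {2,37}, …, {19,20}.
Choosing 19 integers — say the integers 1 through 19 — takes one from each pair and avoids the property.
Choosing 20 forces two into the same pair by pigeonhole, and those sum to 39. So 20.

20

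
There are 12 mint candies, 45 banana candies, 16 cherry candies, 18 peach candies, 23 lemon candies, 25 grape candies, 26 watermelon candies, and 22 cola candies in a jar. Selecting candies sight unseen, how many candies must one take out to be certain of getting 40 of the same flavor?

182

Treat the 8 flavors as pigeonholes.
In the worst case we take at most 39 of each flavor, but all 12 mint, all 16 cherry, all 18 peach, all 23 lemon, all 25 grape, all 26 watermelon, and all 22 cola (fewer than 39), giving 12 + 39 + 16 + 18 + 23 + 25 + 26 + 22 = 181.
One more candy then forces some flavor to 40, so 181 + 1 = 182.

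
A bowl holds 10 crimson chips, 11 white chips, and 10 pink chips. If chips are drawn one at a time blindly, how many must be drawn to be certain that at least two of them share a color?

The worst case takes 1 chip of each color without reaching 2 of any: 3 × 1 = 3.
The next chip must bring some color to 2, so 3 + 1 = 4.

4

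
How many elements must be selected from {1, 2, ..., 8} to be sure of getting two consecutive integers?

Partition {1, …, 8} into 4 pairs: {1,2}, {3,4}, …, {7,8}.
Choosing 4 integers — say the 4 even numbers 2, 4, …, 8 — takes one from each pair and avoids the property.
Choosing 5 forces two into the same pair by pigeonhole, and those are consecutive. So 5.

5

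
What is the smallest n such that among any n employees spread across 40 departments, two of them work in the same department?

There are 40 departments acting as pigeonholes.
With 40 employees we could place one in each, avoiding any repeat.
One more forces some class to hold 2, so 40 + 1 = 41.

41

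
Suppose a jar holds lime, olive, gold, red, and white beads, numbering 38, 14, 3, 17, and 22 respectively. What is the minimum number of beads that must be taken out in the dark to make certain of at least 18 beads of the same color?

69

Treat the 5 colors as pigeonholes.
In the worst case we take at most 17 of each color, but all 14 olive and all 3 gold (fewer than 17), giving 17 + 14 + 3 + 17 + 17 = 68.
One more bead then forces some color to 18, so 68 + 1 = 69.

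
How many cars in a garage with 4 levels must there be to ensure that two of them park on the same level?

There are 4 levels acting as pigeonholes.
With 4 cars we could place one in each, avoiding any repeat.
One more forces some class to hold 2, so 4 + 1 = 5.

5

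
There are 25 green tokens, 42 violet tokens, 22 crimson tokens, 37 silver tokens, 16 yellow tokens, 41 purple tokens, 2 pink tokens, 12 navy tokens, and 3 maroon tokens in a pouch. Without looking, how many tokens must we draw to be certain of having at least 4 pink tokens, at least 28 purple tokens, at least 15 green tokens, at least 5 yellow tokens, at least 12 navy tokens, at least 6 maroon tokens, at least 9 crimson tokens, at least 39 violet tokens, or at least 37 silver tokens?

The worst case stops just short of every target: 14 green, 38 violet, 8 crimson, 36 silver, 4 yellow, 27 purple, all 2 pink, 11 navy, all 3 maroon — 14 + 38 + 8 + 36 + 4 + 27 + 2 + 11 + 3 = 143 tokens.
One more token must push some color to its target, so 143 + 1 = 144.

144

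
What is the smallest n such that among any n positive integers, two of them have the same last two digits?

101

There are 100 possible two-digit endings acting as pigeonholes.
With 100 positive integers we could place one in each, avoiding any repeat.
One more forces some class to hold 2, so 100 + 1 = 101.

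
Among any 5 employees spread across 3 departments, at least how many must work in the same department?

2

If each of the 3 departments held at most 1, the total would be at most 3 × 1 = 3 < 5, a contradiction.
So at least one holds ⌈5/3⌉ = 2.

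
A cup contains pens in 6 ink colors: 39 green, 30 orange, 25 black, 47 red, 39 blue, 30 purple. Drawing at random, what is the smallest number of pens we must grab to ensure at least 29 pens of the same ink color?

166

In the worst case we take at most 28 of each ink color, but all 25 black (fewer than 28), giving 28 + 28 + 25 + 28 + 28 + 28 = 165.
One more pen then forces some ink color to 29, so 165 + 1 = 166.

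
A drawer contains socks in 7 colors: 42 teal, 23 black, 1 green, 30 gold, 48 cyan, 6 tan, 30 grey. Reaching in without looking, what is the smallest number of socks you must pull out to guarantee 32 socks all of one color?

In the worst case we take at most 31 of each color, but all 23 black, all 1 green, all 30 gold, all 6 tan, and all 30 grey (fewer than 31), giving 31 + 23 + 1 + 30 + 31 + 6 + 30 = 152.
One more sock then forces some color to 32, so 152 + 1 = 153.

153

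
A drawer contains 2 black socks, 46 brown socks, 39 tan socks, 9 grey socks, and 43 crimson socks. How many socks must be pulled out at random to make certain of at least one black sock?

The worst case draws every non-black sock first: 46 + 39 + 9 + 43 = 137.
The next draw is then forced to be black, giving 137 + 1 = 138.

138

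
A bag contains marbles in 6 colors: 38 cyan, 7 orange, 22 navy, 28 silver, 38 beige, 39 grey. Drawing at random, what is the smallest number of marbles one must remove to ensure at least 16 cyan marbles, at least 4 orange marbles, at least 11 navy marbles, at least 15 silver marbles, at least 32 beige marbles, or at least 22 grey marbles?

95

Each of the 6 colors has its own threshold; avoid all of them simultaneously.
The worst case stops just short of every target: 15 cyan, 3 orange, 10 navy, 14 silver, 31 beige, 21 grey — 15 + 3 + 10 + 14 + 31 + 21 = 94 marbles.
One more marble must push some color to its target, so 94 + 1 = 95.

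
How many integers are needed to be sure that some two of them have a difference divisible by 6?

7

Two integers differ by a multiple of 6 exactly when they share a remainder mod 6.
There are 6 residue classes mod 6, so 6 integers can all lie in distinct classes.
One more integer must repeat a residue, giving a difference divisible by 6. So n = 6 + 1 = 7.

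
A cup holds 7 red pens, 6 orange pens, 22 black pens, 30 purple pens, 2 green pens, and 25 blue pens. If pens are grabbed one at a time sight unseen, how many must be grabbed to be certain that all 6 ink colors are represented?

91

The hardest ink color to obtain is green: we could draw every other pen first — 92 − 2 = 90 pens — without a single green one.
The next draw must be green, so 90 + 1 = 91.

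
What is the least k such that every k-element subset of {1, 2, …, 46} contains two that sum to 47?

Partition {1, …, 46} into 23 pairs: {1,46}, {2,45}, …, {23,24}.
Choosing 23 integers — say the integers 1 through 23 — takes one from each pair and avoids the property.
Choosing 24 forces two into the same pair by pigeonhole, and those sum to 47. So 24.

24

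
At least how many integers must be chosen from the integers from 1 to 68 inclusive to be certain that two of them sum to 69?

35

Partition {1, …, 68} into 34 pairs: {1,68}, {2,67}, …, {34,35}.
Choosing 34 integers — say the integers 1 through 34 — takes one from each pair and avoids the property.
Choosing 35 forces two into the same pair by pigeonhole, and those sum to 69. So 35.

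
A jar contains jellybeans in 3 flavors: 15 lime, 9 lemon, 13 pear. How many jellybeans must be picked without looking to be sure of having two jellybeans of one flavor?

4

The worst case takes 1 jellybean of each flavor without reaching 2 of any: 3 × 1 = 3.
The next jellybean must bring some flavor to 2, so 3 + 1 = 4.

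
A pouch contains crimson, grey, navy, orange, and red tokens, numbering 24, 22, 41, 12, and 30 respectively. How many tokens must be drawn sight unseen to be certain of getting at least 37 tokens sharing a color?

125

In the worst case we take at most 36 of each color, but all 24 crimson, all 22 grey, all 12 orange, and all 30 red (fewer than 36), giving 24 + 22 + 36 + 12 + 30 = 124.
One more token then forces some color to 37, so 124 + 1 = 125.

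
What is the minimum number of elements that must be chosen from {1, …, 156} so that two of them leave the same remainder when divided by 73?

Group the integers by remainder mod 73; there are 73 residue classes, each nonempty in this range.
Choosing one from each class (73 integers) avoids any shared remainder.
One more choice must repeat a class, so two differ by a multiple of 73. Hence 73 + 1 = 74.

74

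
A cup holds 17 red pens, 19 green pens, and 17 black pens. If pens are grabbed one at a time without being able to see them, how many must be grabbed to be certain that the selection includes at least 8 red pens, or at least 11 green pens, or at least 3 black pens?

20

Each of the 3 ink colors has its own threshold; avoid all of them simultaneously.
The worst case stops just short of every target: 7 red, 10 green, 2 black — 7 + 10 + 2 = 19 pens.
One more pen must push some ink color to its target, so 19 + 1 = 20.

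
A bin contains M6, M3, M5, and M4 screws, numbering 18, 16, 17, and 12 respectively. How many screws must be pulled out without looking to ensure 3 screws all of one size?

9

The worst case takes 2 screws of each size without reaching 3 of any: 4 × 2 = 8.
The next screw must bring some size to 3, so 8 + 1 = 9.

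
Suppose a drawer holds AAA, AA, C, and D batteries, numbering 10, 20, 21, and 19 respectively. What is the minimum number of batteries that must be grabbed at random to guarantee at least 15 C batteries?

64

To avoid C batteries as long as possible, exhaust the other 3 types first.
The worst case draws every non-C battery first: 10 + 20 + 19 = 49.
The next 15 draws are then forced to be C, giving 49 + 15 = 64.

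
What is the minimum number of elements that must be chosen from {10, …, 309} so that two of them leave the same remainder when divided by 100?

Group the integers by remainder mod 100; there are 100 residue classes, each nonempty in this range.
Choosing one from each class (100 integers) avoids any shared remainder.
One more choice must repeat a class, so two differ by a multiple of 100. Hence 100 + 1 = 101.

101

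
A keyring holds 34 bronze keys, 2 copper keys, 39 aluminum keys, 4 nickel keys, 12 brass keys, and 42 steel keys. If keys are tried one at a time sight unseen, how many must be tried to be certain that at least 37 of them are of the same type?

Treat the 6 types as pigeonholes.
In the worst case we take at most 36 of each type, but all 34 bronze, all 2 copper, all 4 nickel, and all 12 brass (fewer than 36), giving 34 + 2 + 36 + 4 + 12 + 36 = 124.
One more key then forces some type to 37, so 124 + 1 = 125.

125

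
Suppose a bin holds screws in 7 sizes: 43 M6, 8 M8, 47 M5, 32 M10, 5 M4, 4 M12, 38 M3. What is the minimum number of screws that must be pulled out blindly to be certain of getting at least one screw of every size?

The hardest size to obtain is M12: we could draw every other screw first — 177 − 4 = 173 screws — without a single M12 one.
The next draw must be M12, so 173 + 1 = 174.

174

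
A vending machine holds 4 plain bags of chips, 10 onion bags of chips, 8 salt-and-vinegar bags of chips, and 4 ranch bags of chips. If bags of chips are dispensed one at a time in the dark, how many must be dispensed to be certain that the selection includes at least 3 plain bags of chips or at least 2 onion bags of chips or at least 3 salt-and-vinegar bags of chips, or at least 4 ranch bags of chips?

The worst case stops just short of every target: 2 plain, 1 onion, 2 salt-and-vinegar, 3 ranch — 2 + 1 + 2 + 3 = 8 bags of chips.
One more bag of chips must push some flavor to its target, so 8 + 1 = 9.

9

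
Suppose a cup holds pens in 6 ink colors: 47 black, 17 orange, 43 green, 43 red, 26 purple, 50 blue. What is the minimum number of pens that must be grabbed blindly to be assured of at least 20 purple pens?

220

The worst case draws every non-purple pen first: 47 + 17 + 43 + 43 + 50 = 200.
The next 20 draws are then forced to be purple, giving 200 + 20 = 220.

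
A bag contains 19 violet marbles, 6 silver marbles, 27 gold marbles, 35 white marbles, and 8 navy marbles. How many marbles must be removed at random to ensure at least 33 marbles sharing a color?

93

Treat the 5 colors as pigeonholes.
In the worst case we take at most 32 of each color, but all 19 violet, all 6 silver, all 27 gold, and all 8 navy (fewer than 32), giving 19 + 6 + 27 + 32 + 8 = 92.
One more marble then forces some color to 33, so 92 + 1 = 93.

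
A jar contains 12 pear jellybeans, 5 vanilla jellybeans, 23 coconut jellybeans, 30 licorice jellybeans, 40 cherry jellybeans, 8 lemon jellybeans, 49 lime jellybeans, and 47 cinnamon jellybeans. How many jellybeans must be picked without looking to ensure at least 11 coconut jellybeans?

To avoid coconut jellybeans as long as possible, exhaust the other 7 flavors first.
The worst case draws every non-coconut jellybean first: 12 + 5 + 30 + 40 + 8 + 49 + 47 = 191.
The next 11 draws are then forced to be coconut, giving 191 + 11 = 202.

202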